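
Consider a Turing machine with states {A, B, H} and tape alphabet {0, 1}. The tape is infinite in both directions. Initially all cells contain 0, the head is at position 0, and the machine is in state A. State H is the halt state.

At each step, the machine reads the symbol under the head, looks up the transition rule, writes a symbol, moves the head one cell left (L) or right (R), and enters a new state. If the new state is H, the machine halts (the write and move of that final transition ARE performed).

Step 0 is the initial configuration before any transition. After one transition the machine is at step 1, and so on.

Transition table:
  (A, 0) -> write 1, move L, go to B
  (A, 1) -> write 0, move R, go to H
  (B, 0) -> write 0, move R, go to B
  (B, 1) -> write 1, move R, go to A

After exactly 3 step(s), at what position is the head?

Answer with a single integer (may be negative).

Step 1: in state A at pos 0, read 0 -> (A,0)->write 1,move L,goto B. Now: state=B, head=-1, tape[-2..1]=0010 (head:  ^)
Step 2: in state B at pos -1, read 0 -> (B,0)->write 0,move R,goto B. Now: state=B, head=0, tape[-2..1]=0010 (head:   ^)
Step 3: in state B at pos 0, read 1 -> (B,1)->write 1,move R,goto A. Now: state=A, head=1, tape[-2..2]=00100 (head:    ^)

Answer: 1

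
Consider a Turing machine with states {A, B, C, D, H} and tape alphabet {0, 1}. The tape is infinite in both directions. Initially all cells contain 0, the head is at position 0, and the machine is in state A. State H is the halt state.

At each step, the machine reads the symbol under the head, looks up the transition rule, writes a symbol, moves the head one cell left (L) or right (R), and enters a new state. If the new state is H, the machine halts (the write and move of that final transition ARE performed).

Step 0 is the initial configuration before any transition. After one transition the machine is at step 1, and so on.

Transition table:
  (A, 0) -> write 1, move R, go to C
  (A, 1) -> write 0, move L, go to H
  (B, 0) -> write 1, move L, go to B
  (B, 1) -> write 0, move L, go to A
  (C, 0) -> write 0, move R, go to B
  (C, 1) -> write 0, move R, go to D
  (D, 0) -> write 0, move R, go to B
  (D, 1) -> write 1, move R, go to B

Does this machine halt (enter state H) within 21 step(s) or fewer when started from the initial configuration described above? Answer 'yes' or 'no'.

Answer: yes

Derivation:
Step 1: in state A at pos 0, read 0 -> (A,0)->write 1,move R,goto C. Now: state=C, head=1, tape[-1..2]=0100 (head:   ^)
Step 2: in state C at pos 1, read 0 -> (C,0)->write 0,move R,goto B. Now: state=B, head=2, tape[-1..3]=01000 (head:    ^)
Step 3: in state B at pos 2, read 0 -> (B,0)->write 1,move L,goto B. Now: state=B, head=1, tape[-1..3]=01010 (head:   ^)
Step 4: in state B at pos 1, read 0 -> (B,0)->write 1,move L,goto B. Now: state=B, head=0, tape[-1..3]=01110 (head:  ^)
Step 5: in state B at pos 0, read 1 -> (B,1)->write 0,move L,goto A. Now: state=A, head=-1, tape[-2..3]=000110 (head:  ^)
Step 6: in state A at pos -1, read 0 -> (A,0)->write 1,move R,goto C. Now: state=C, head=0, tape[-2..3]=010110 (head:   ^)
Step 7: in state C at pos 0, read 0 -> (C,0)->write 0,move R,goto B. Now: state=B, head=1, tape[-2..3]=010110 (head:    ^)
Step 8: in state B at pos 1, read 1 -> (B,1)->write 0,move L,goto A. Now: state=A, head=0, tape[-2..3]=010010 (head:   ^)
Step 9: in state A at pos 0, read 0 -> (A,0)->write 1,move R,goto C. Now: state=C, head=1, tape[-2..3]=011010 (head:    ^)
Step 10: in state C at pos 1, read 0 -> (C,0)->write 0,move R,goto B. Now: state=B, head=2, tape[-2..3]=011010 (head:     ^)
Step 11: in state B at pos 2, read 1 -> (B,1)->write 0,move L,goto A. Now: state=A, head=1, tape[-2..3]=011000 (head:    ^)
Step 12: in state A at pos 1, read 0 -> (A,0)->write 1,move R,goto C. Now: state=C, head=2, tape[-2..3]=011100 (head:     ^)
Step 13: in state C at pos 2, read 0 -> (C,0)->write 0,move R,goto B. Now: state=B, head=3, tape[-2..4]=0111000 (head:      ^)
Step 14: in state B at pos 3, read 0 -> (B,0)->write 1,move L,goto B. Now: state=B, head=2, tape[-2..4]=0111010 (head:     ^)
Step 15: in state B at pos 2, read 0 -> (B,0)->write 1,move L,goto B. Now: state=B, head=1, tape[-2..4]=0111110 (head:    ^)
Step 16: in state B at pos 1, read 1 -> (B,1)->write 0,move L,goto A. Now: state=A, head=0, tape[-2..4]=0110110 (head:   ^)
Step 17: in state A at pos 0, read 1 -> (A,1)->write 0,move L,goto H. Now: state=H, head=-1, tape[-2..4]=0100110 (head:  ^)
State H reached at step 17; 17 <= 21 -> yes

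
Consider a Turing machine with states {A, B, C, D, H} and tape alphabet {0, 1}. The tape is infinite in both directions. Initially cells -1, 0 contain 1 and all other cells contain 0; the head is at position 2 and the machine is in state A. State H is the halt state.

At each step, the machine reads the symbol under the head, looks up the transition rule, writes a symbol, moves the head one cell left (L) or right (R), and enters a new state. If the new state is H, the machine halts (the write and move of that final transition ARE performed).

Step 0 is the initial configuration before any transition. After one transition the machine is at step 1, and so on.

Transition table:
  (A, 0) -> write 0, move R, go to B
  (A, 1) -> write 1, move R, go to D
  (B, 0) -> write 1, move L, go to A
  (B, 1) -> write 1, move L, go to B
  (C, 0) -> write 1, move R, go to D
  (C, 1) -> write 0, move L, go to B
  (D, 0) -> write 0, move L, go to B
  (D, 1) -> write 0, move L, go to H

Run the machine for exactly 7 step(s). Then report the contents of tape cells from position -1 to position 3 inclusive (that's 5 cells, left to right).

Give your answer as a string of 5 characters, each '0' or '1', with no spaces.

Step 1: in state A at pos 2, read 0 -> (A,0)->write 0,move R,goto B. Now: state=B, head=3, tape[-2..4]=0110000 (head:      ^)
Step 2: in state B at pos 3, read 0 -> (B,0)->write 1,move L,goto A. Now: state=A, head=2, tape[-2..4]=0110010 (head:     ^)
Step 3: in state A at pos 2, read 0 -> (A,0)->write 0,move R,goto B. Now: state=B, head=3, tape[-2..4]=0110010 (head:      ^)
Step 4: in state B at pos 3, read 1 -> (B,1)->write 1,move L,goto B. Now: state=B, head=2, tape[-2..4]=0110010 (head:     ^)
Step 5: in state B at pos 2, read 0 -> (B,0)->write 1,move L,goto A. Now: state=A, head=1, tape[-2..4]=0110110 (head:    ^)
Step 6: in state A at pos 1, read 0 -> (A,0)->write 0,move R,goto B. Now: state=B, head=2, tape[-2..4]=0110110 (head:     ^)
Step 7: in state B at pos 2, read 1 -> (B,1)->write 1,move L,goto B. Now: state=B, head=1, tape[-2..4]=0110110 (head:    ^)

Answer: 11011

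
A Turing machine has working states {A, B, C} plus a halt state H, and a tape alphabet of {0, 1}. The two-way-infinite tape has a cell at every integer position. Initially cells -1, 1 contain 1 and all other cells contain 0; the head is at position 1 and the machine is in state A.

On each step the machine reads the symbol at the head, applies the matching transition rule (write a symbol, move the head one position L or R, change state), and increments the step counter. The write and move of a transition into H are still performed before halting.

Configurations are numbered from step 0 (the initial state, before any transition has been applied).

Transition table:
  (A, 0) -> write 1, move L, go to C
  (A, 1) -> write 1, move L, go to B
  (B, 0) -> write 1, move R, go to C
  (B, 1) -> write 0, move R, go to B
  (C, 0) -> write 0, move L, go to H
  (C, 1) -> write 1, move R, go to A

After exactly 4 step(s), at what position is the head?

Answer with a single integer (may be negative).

Answer: 1

Derivation:
Step 1: in state A at pos 1, read 1 -> (A,1)->write 1,move L,goto B. Now: state=B, head=0, tape[-2..2]=01010 (head:   ^)
Step 2: in state B at pos 0, read 0 -> (B,0)->write 1,move R,goto C. Now: state=C, head=1, tape[-2..2]=01110 (head:    ^)
Step 3: in state C at pos 1, read 1 -> (C,1)->write 1,move R,goto A. Now: state=A, head=2, tape[-2..3]=011100 (head:     ^)
Step 4: in state A at pos 2, read 0 -> (A,0)->write 1,move L,goto C. Now: state=C, head=1, tape[-2..3]=011110 (head:    ^)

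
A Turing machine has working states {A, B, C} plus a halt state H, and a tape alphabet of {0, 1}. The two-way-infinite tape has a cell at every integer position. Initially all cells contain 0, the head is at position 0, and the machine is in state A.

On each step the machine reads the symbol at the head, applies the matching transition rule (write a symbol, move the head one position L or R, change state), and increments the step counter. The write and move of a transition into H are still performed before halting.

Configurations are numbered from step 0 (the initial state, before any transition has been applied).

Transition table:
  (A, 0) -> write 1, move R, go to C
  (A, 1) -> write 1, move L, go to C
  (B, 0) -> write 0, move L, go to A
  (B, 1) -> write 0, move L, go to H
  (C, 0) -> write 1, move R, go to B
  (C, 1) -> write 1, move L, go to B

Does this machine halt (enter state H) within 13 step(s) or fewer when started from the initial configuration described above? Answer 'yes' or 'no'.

Step 1: in state A at pos 0, read 0 -> (A,0)->write 1,move R,goto C. Now: state=C, head=1, tape[-1..2]=0100 (head:   ^)
Step 2: in state C at pos 1, read 0 -> (C,0)->write 1,move R,goto B. Now: state=B, head=2, tape[-1..3]=01100 (head:    ^)
Step 3: in state B at pos 2, read 0 -> (B,0)->write 0,move L,goto A. Now: state=A, head=1, tape[-1..3]=01100 (head:   ^)
Step 4: in state A at pos 1, read 1 -> (A,1)->write 1,move L,goto C. Now: state=C, head=0, tape[-1..3]=01100 (head:  ^)
Step 5: in state C at pos 0, read 1 -> (C,1)->write 1,move L,goto B. Now: state=B, head=-1, tape[-2..3]=001100 (head:  ^)
Step 6: in state B at pos -1, read 0 -> (B,0)->write 0,move L,goto A. Now: state=A, head=-2, tape[-3..3]=0001100 (head:  ^)
Step 7: in state A at pos -2, read 0 -> (A,0)->write 1,move R,goto C. Now: state=C, head=-1, tape[-3..3]=0101100 (head:   ^)
Step 8: in state C at pos -1, read 0 -> (C,0)->write 1,move R,goto B. Now: state=B, head=0, tape[-3..3]=0111100 (head:    ^)
Step 9: in state B at pos 0, read 1 -> (B,1)->write 0,move L,goto H. Now: state=H, head=-1, tape[-3..3]=0110100 (head:   ^)
State H reached at step 9; 9 <= 13 -> yes

Answer: yes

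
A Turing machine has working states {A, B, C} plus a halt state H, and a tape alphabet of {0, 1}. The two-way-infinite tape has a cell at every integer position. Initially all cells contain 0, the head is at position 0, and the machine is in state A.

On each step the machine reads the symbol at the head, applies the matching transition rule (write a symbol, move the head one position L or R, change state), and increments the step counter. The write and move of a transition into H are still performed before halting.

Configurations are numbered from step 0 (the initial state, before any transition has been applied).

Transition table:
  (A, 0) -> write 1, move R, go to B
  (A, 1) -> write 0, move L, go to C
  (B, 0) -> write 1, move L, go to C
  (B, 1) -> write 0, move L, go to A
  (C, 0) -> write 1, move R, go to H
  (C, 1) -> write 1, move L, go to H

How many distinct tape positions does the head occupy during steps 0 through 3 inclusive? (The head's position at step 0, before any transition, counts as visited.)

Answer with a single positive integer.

Step 1: in state A at pos 0, read 0 -> (A,0)->write 1,move R,goto B. Now: state=B, head=1, tape[-1..2]=0100 (head:   ^)
Step 2: in state B at pos 1, read 0 -> (B,0)->write 1,move L,goto C. Now: state=C, head=0, tape[-1..2]=0110 (head:  ^)
Step 3: in state C at pos 0, read 1 -> (C,1)->write 1,move L,goto H. Now: state=H, head=-1, tape[-2..2]=00110 (head:  ^)
Head positions at steps 0..3: starting at 0, distinct positions visited = {-1, 0, 1} -> 3 position(s)

Answer: 3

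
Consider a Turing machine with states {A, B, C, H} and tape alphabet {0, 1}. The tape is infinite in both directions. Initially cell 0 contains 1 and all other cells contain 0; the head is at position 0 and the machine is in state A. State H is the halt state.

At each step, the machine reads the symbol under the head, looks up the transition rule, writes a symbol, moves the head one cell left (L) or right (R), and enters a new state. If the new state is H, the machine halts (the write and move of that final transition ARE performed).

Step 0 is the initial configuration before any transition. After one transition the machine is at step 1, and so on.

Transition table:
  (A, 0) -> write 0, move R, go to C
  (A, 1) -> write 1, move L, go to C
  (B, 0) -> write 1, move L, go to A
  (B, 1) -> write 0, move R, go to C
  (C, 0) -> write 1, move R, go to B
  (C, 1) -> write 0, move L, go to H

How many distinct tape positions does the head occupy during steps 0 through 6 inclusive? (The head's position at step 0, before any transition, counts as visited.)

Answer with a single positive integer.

Step 1: in state A at pos 0, read 1 -> (A,1)->write 1,move L,goto C. Now: state=C, head=-1, tape[-2..1]=0010 (head:  ^)
Step 2: in state C at pos -1, read 0 -> (C,0)->write 1,move R,goto B. Now: state=B, head=0, tape[-2..1]=0110 (head:   ^)
Step 3: in state B at pos 0, read 1 -> (B,1)->write 0,move R,goto C. Now: state=C, head=1, tape[-2..2]=01000 (head:    ^)
Step 4: in state C at pos 1, read 0 -> (C,0)->write 1,move R,goto B. Now: state=B, head=2, tape[-2..3]=010100 (head:     ^)
Step 5: in state B at pos 2, read 0 -> (B,0)->write 1,move L,goto A. Now: state=A, head=1, tape[-2..3]=010110 (head:    ^)
Step 6: in state A at pos 1, read 1 -> (A,1)->write 1,move L,goto C. Now: state=C, head=0, tape[-2..3]=010110 (head:   ^)
Head positions at steps 0..6: starting at 0, distinct positions visited = {-1, 0, 1, 2} -> 4 position(s)

Answer: 4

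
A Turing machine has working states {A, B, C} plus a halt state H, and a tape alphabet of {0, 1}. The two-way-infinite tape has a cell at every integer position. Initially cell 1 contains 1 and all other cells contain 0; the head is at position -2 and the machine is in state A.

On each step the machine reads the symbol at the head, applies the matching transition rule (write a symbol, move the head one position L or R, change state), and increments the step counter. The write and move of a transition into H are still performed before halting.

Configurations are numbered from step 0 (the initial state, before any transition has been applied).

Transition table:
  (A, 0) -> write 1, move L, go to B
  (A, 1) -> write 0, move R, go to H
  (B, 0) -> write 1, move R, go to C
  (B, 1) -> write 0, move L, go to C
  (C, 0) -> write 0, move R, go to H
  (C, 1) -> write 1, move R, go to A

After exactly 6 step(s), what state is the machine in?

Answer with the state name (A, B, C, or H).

Step 1: in state A at pos -2, read 0 -> (A,0)->write 1,move L,goto B. Now: state=B, head=-3, tape[-4..2]=0010010 (head:  ^)
Step 2: in state B at pos -3, read 0 -> (B,0)->write 1,move R,goto C. Now: state=C, head=-2, tape[-4..2]=0110010 (head:   ^)
Step 3: in state C at pos -2, read 1 -> (C,1)->write 1,move R,goto A. Now: state=A, head=-1, tape[-4..2]=0110010 (head:    ^)
Step 4: in state A at pos -1, read 0 -> (A,0)->write 1,move L,goto B. Now: state=B, head=-2, tape[-4..2]=0111010 (head:   ^)
Step 5: in state B at pos -2, read 1 -> (B,1)->write 0,move L,goto C. Now: state=C, head=-3, tape[-4..2]=0101010 (head:  ^)
Step 6: in state C at pos -3, read 1 -> (C,1)->write 1,move R,goto A. Now: state=A, head=-2, tape[-4..2]=0101010 (head:   ^)

Answer: A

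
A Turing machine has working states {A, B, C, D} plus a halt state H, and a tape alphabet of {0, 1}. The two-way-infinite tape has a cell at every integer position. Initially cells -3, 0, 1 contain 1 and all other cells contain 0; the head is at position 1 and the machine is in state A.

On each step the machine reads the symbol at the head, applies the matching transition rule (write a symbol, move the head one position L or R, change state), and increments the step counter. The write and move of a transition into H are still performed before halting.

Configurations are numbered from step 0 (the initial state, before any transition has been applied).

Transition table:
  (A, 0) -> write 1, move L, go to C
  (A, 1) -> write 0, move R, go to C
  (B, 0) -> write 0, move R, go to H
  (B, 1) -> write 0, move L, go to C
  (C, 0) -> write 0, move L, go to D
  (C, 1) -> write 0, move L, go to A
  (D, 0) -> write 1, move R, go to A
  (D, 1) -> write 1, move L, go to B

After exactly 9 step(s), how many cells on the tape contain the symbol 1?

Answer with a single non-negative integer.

Answer: 4

Derivation:
Step 1: in state A at pos 1, read 1 -> (A,1)->write 0,move R,goto C. Now: state=C, head=2, tape[-4..3]=01001000 (head:       ^)
Step 2: in state C at pos 2, read 0 -> (C,0)->write 0,move L,goto D. Now: state=D, head=1, tape[-4..3]=01001000 (head:      ^)
Step 3: in state D at pos 1, read 0 -> (D,0)->write 1,move R,goto A. Now: state=A, head=2, tape[-4..3]=01001100 (head:       ^)
Step 4: in state A at pos 2, read 0 -> (A,0)->write 1,move L,goto C. Now: state=C, head=1, tape[-4..3]=01001110 (head:      ^)
Step 5: in state C at pos 1, read 1 -> (C,1)->write 0,move L,goto A. Now: state=A, head=0, tape[-4..3]=01001010 (head:     ^)
Step 6: in state A at pos 0, read 1 -> (A,1)->write 0,move R,goto C. Now: state=C, head=1, tape[-4..3]=01000010 (head:      ^)
Step 7: in state C at pos 1, read 0 -> (C,0)->write 0,move L,goto D. Now: state=D, head=0, tape[-4..3]=01000010 (head:     ^)
Step 8: in state D at pos 0, read 0 -> (D,0)->write 1,move R,goto A. Now: state=A, head=1, tape[-4..3]=01001010 (head:      ^)
Step 9: in state A at pos 1, read 0 -> (A,0)->write 1,move L,goto C. Now: state=C, head=0, tape[-4..3]=01001110 (head:     ^)
Cells containing 1 after step 9: {-3, 0, 1, 2} -> 4 cell(s)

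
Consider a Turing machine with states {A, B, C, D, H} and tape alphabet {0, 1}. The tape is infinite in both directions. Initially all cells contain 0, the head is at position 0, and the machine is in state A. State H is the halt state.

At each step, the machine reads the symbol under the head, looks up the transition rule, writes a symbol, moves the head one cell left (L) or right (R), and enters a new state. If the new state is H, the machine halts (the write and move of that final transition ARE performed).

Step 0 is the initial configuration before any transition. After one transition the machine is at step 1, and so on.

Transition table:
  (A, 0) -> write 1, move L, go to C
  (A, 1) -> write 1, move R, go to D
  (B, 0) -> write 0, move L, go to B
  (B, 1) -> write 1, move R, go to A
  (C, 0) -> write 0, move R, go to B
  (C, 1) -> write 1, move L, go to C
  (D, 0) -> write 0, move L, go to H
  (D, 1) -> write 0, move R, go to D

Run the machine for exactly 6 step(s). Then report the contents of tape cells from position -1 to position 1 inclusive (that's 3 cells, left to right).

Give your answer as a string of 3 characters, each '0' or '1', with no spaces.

Answer: 011

Derivation:
Step 1: in state A at pos 0, read 0 -> (A,0)->write 1,move L,goto C. Now: state=C, head=-1, tape[-2..1]=0010 (head:  ^)
Step 2: in state C at pos -1, read 0 -> (C,0)->write 0,move R,goto B. Now: state=B, head=0, tape[-2..1]=0010 (head:   ^)
Step 3: in state B at pos 0, read 1 -> (B,1)->write 1,move R,goto A. Now: state=A, head=1, tape[-2..2]=00100 (head:    ^)
Step 4: in state A at pos 1, read 0 -> (A,0)->write 1,move L,goto C. Now: state=C, head=0, tape[-2..2]=00110 (head:   ^)
Step 5: in state C at pos 0, read 1 -> (C,1)->write 1,move L,goto C. Now: state=C, head=-1, tape[-2..2]=00110 (head:  ^)
Step 6: in state C at pos -1, read 0 -> (C,0)->write 0,move R,goto B. Now: state=B, head=0, tape[-2..2]=00110 (head:   ^)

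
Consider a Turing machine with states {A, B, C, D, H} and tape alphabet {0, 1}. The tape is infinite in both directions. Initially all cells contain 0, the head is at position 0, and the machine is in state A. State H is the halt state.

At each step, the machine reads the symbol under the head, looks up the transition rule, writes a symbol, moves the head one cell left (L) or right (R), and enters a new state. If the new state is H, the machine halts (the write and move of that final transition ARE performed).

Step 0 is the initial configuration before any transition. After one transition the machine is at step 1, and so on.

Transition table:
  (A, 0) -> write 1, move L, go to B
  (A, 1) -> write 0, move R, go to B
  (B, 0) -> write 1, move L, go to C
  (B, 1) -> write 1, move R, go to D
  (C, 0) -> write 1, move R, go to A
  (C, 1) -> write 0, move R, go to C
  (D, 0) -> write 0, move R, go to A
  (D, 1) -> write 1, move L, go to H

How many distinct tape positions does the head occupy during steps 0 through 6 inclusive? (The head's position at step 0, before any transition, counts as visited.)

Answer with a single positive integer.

Answer: 5

Derivation:
Step 1: in state A at pos 0, read 0 -> (A,0)->write 1,move L,goto B. Now: state=B, head=-1, tape[-2..1]=0010 (head:  ^)
Step 2: in state B at pos -1, read 0 -> (B,0)->write 1,move L,goto C. Now: state=C, head=-2, tape[-3..1]=00110 (head:  ^)
Step 3: in state C at pos -2, read 0 -> (C,0)->write 1,move R,goto A. Now: state=A, head=-1, tape[-3..1]=01110 (head:   ^)
Step 4: in state A at pos -1, read 1 -> (A,1)->write 0,move R,goto B. Now: state=B, head=0, tape[-3..1]=01010 (head:    ^)
Step 5: in state B at pos 0, read 1 -> (B,1)->write 1,move R,goto D. Now: state=D, head=1, tape[-3..2]=010100 (head:     ^)
Step 6: in state D at pos 1, read 0 -> (D,0)->write 0,move R,goto A. Now: state=A, head=2, tape[-3..3]=0101000 (head:      ^)
Head positions at steps 0..6: starting at 0, distinct positions visited = {-2, -1, 0, 1, 2} -> 5 position(s)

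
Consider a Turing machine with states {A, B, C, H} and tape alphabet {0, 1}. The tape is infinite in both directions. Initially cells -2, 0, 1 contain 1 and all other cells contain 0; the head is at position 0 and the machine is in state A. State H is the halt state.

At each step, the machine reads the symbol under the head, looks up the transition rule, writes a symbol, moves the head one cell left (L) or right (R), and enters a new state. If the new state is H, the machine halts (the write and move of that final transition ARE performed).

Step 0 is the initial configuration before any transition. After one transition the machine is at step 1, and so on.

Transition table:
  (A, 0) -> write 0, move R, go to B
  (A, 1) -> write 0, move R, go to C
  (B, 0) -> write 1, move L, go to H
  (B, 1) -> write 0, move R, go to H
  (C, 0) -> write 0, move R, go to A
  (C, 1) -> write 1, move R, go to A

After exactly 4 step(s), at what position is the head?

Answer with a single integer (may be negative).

Step 1: in state A at pos 0, read 1 -> (A,1)->write 0,move R,goto C. Now: state=C, head=1, tape[-3..2]=010010 (head:     ^)
Step 2: in state C at pos 1, read 1 -> (C,1)->write 1,move R,goto A. Now: state=A, head=2, tape[-3..3]=0100100 (head:      ^)
Step 3: in state A at pos 2, read 0 -> (A,0)->write 0,move R,goto B. Now: state=B, head=3, tape[-3..4]=01001000 (head:       ^)
Step 4: in state B at pos 3, read 0 -> (B,0)->write 1,move L,goto H. Now: state=H, head=2, tape[-3..4]=01001010 (head:      ^)

Answer: 2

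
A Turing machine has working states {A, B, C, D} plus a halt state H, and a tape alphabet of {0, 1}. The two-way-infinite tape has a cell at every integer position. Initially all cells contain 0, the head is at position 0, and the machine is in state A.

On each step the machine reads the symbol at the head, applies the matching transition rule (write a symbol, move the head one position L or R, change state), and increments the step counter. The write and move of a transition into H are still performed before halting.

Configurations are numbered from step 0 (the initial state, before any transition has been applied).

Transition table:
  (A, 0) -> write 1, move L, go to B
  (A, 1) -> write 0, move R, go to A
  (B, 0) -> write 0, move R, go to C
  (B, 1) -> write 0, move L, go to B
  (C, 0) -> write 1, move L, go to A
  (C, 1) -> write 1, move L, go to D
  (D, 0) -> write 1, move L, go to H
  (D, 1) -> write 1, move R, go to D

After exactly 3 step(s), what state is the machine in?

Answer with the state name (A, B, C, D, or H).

Answer: D

Derivation:
Step 1: in state A at pos 0, read 0 -> (A,0)->write 1,move L,goto B. Now: state=B, head=-1, tape[-2..1]=0010 (head:  ^)
Step 2: in state B at pos -1, read 0 -> (B,0)->write 0,move R,goto C. Now: state=C, head=0, tape[-2..1]=0010 (head:   ^)
Step 3: in state C at pos 0, read 1 -> (C,1)->write 1,move L,goto D. Now: state=D, head=-1, tape[-2..1]=0010 (head:  ^)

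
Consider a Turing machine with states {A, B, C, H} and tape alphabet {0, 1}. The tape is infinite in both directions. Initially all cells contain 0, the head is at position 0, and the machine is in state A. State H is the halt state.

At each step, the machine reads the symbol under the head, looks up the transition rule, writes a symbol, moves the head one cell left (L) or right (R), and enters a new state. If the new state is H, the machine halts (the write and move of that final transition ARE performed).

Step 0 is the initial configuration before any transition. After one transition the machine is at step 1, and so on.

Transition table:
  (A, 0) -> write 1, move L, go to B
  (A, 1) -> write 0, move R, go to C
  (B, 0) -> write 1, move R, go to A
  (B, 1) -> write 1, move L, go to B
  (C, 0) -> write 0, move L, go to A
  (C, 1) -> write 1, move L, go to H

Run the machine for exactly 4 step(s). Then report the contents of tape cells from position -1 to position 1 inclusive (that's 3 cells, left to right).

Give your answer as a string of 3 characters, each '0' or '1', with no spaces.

Step 1: in state A at pos 0, read 0 -> (A,0)->write 1,move L,goto B. Now: state=B, head=-1, tape[-2..1]=0010 (head:  ^)
Step 2: in state B at pos -1, read 0 -> (B,0)->write 1,move R,goto A. Now: state=A, head=0, tape[-2..1]=0110 (head:   ^)
Step 3: in state A at pos 0, read 1 -> (A,1)->write 0,move R,goto C. Now: state=C, head=1, tape[-2..2]=01000 (head:    ^)
Step 4: in state C at pos 1, read 0 -> (C,0)->write 0,move L,goto A. Now: state=A, head=0, tape[-2..2]=01000 (head:   ^)

Answer: 100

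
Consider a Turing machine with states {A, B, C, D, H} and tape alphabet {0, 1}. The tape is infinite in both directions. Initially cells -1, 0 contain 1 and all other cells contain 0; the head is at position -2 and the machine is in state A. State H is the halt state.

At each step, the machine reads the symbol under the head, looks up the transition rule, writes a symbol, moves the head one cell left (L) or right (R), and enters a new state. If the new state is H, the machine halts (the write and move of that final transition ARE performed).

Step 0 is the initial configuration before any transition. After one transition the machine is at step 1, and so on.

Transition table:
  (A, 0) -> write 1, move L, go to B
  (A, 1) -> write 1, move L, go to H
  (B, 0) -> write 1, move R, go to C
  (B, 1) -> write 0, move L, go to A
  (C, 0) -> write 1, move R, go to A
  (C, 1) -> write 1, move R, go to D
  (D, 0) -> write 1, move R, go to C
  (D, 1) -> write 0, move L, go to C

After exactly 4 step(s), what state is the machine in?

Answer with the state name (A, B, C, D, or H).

Step 1: in state A at pos -2, read 0 -> (A,0)->write 1,move L,goto B. Now: state=B, head=-3, tape[-4..1]=001110 (head:  ^)
Step 2: in state B at pos -3, read 0 -> (B,0)->write 1,move R,goto C. Now: state=C, head=-2, tape[-4..1]=011110 (head:   ^)
Step 3: in state C at pos -2, read 1 -> (C,1)->write 1,move R,goto D. Now: state=D, head=-1, tape[-4..1]=011110 (head:    ^)
Step 4: in state D at pos -1, read 1 -> (D,1)->write 0,move L,goto C. Now: state=C, head=-2, tape[-4..1]=011010 (head:   ^)

Answer: C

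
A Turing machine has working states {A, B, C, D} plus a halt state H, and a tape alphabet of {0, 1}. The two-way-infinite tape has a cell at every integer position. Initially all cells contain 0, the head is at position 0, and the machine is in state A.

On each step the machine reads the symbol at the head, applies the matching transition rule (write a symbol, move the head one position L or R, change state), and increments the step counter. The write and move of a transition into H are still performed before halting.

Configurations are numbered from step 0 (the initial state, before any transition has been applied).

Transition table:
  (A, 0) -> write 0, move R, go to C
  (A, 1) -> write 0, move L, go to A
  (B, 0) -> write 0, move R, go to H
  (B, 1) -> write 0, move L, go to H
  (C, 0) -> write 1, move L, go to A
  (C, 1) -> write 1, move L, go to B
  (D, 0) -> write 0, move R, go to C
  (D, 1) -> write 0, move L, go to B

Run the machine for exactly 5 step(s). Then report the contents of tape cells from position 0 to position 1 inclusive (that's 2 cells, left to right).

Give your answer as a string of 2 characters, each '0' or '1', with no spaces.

Step 1: in state A at pos 0, read 0 -> (A,0)->write 0,move R,goto C. Now: state=C, head=1, tape[-1..2]=0000 (head:   ^)
Step 2: in state C at pos 1, read 0 -> (C,0)->write 1,move L,goto A. Now: state=A, head=0, tape[-1..2]=0010 (head:  ^)
Step 3: in state A at pos 0, read 0 -> (A,0)->write 0,move R,goto C. Now: state=C, head=1, tape[-1..2]=0010 (head:   ^)
Step 4: in state C at pos 1, read 1 -> (C,1)->write 1,move L,goto B. Now: state=B, head=0, tape[-1..2]=0010 (head:  ^)
Step 5: in state B at pos 0, read 0 -> (B,0)->write 0,move R,goto H. Now: state=H, head=1, tape[-1..2]=0010 (head:   ^)

Answer: 01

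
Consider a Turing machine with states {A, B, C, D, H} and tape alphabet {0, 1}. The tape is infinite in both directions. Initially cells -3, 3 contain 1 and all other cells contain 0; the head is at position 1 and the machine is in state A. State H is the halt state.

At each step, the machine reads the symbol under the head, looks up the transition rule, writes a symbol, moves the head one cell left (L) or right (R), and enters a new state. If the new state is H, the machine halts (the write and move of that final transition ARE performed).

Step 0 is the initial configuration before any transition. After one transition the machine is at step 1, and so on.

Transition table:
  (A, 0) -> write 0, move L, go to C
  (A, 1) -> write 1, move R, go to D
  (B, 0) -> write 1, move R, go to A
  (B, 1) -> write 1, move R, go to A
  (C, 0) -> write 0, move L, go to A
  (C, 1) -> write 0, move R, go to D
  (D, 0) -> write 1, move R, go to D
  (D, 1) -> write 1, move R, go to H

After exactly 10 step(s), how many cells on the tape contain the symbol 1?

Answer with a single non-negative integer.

Answer: 7

Derivation:
Step 1: in state A at pos 1, read 0 -> (A,0)->write 0,move L,goto C. Now: state=C, head=0, tape[-4..4]=010000010 (head:     ^)
Step 2: in state C at pos 0, read 0 -> (C,0)->write 0,move L,goto A. Now: state=A, head=-1, tape[-4..4]=010000010 (head:    ^)
Step 3: in state A at pos -1, read 0 -> (A,0)->write 0,move L,goto C. Now: state=C, head=-2, tape[-4..4]=010000010 (head:   ^)
Step 4: in state C at pos -2, read 0 -> (C,0)->write 0,move L,goto A. Now: state=A, head=-3, tape[-4..4]=010000010 (head:  ^)
Step 5: in state A at pos -3, read 1 -> (A,1)->write 1,move R,goto D. Now: state=D, head=-2, tape[-4..4]=010000010 (head:   ^)
Step 6: in state D at pos -2, read 0 -> (D,0)->write 1,move R,goto D. Now: state=D, head=-1, tape[-4..4]=011000010 (head:    ^)
Step 7: in state D at pos -1, read 0 -> (D,0)->write 1,move R,goto D. Now: state=D, head=0, tape[-4..4]=011100010 (head:     ^)
Step 8: in state D at pos 0, read 0 -> (D,0)->write 1,move R,goto D. Now: state=D, head=1, tape[-4..4]=011110010 (head:      ^)
Step 9: in state D at pos 1, read 0 -> (D,0)->write 1,move R,goto D. Now: state=D, head=2, tape[-4..4]=011111010 (head:       ^)
Step 10: in state D at pos 2, read 0 -> (D,0)->write 1,move R,goto D. Now: state=D, head=3, tape[-4..4]=011111110 (head:        ^)
Cells containing 1 after step 10: {-3, -2, -1, 0, 1, 2, 3} -> 7 cell(s)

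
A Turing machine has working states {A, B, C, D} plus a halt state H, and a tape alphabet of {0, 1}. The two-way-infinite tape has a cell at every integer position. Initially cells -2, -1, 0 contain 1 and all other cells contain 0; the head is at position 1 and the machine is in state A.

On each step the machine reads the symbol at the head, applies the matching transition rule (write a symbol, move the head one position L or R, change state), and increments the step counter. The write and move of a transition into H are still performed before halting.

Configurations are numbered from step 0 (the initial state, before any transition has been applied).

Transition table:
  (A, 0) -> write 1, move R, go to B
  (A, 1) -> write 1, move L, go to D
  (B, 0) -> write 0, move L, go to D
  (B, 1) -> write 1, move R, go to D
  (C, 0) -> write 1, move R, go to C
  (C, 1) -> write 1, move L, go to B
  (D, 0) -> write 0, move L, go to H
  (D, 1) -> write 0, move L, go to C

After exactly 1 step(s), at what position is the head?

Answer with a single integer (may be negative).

Answer: 2

Derivation:
Step 1: in state A at pos 1, read 0 -> (A,0)->write 1,move R,goto B. Now: state=B, head=2, tape[-3..3]=0111100 (head:      ^)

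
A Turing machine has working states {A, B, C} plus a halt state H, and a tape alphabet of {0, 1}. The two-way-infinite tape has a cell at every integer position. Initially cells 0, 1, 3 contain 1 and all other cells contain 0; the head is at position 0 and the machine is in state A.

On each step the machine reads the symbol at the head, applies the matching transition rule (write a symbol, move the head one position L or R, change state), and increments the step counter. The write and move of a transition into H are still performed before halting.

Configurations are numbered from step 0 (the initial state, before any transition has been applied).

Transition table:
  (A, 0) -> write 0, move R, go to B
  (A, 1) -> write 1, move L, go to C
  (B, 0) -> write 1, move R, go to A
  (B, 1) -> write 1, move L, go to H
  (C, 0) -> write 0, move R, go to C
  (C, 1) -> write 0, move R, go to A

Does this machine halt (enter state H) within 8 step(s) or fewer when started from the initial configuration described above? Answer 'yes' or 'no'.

Step 1: in state A at pos 0, read 1 -> (A,1)->write 1,move L,goto C. Now: state=C, head=-1, tape[-2..4]=0011010 (head:  ^)
Step 2: in state C at pos -1, read 0 -> (C,0)->write 0,move R,goto C. Now: state=C, head=0, tape[-2..4]=0011010 (head:   ^)
Step 3: in state C at pos 0, read 1 -> (C,1)->write 0,move R,goto A. Now: state=A, head=1, tape[-2..4]=0001010 (head:    ^)
Step 4: in state A at pos 1, read 1 -> (A,1)->write 1,move L,goto C. Now: state=C, head=0, tape[-2..4]=0001010 (head:   ^)
Step 5: in state C at pos 0, read 0 -> (C,0)->write 0,move R,goto C. Now: state=C, head=1, tape[-2..4]=0001010 (head:    ^)
Step 6: in state C at pos 1, read 1 -> (C,1)->write 0,move R,goto A. Now: state=A, head=2, tape[-2..4]=0000010 (head:     ^)
Step 7: in state A at pos 2, read 0 -> (A,0)->write 0,move R,goto B. Now: state=B, head=3, tape[-2..4]=0000010 (head:      ^)
Step 8: in state B at pos 3, read 1 -> (B,1)->write 1,move L,goto H. Now: state=H, head=2, tape[-2..4]=0000010 (head:     ^)
State H reached at step 8; 8 <= 8 -> yes

Answer: yes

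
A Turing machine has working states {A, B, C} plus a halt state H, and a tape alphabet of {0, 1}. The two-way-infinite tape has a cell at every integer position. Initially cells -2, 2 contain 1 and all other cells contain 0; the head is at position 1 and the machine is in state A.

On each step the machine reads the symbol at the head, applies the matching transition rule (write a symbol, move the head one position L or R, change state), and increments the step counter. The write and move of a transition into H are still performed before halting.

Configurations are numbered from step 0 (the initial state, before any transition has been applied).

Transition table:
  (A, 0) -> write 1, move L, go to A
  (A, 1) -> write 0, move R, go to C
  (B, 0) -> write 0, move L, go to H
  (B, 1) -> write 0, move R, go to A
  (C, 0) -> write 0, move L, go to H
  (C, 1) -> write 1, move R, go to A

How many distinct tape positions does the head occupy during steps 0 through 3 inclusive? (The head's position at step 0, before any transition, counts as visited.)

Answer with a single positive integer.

Step 1: in state A at pos 1, read 0 -> (A,0)->write 1,move L,goto A. Now: state=A, head=0, tape[-3..3]=0100110 (head:    ^)
Step 2: in state A at pos 0, read 0 -> (A,0)->write 1,move L,goto A. Now: state=A, head=-1, tape[-3..3]=0101110 (head:   ^)
Step 3: in state A at pos -1, read 0 -> (A,0)->write 1,move L,goto A. Now: state=A, head=-2, tape[-3..3]=0111110 (head:  ^)
Head positions at steps 0..3: starting at 1, distinct positions visited = {-2, -1, 0, 1} -> 4 position(s)

Answer: 4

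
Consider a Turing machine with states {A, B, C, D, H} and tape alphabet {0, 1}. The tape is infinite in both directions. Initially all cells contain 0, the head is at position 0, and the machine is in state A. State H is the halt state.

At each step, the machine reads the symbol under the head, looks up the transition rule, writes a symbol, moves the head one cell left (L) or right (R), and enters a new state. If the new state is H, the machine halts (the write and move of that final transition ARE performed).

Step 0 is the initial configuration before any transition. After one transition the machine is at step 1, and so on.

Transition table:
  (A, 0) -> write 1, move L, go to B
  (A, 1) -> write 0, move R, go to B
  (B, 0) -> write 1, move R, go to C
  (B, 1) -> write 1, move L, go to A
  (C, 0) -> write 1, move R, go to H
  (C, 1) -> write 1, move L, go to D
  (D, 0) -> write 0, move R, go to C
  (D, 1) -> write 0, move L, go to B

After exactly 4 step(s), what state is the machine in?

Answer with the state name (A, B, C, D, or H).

Step 1: in state A at pos 0, read 0 -> (A,0)->write 1,move L,goto B. Now: state=B, head=-1, tape[-2..1]=0010 (head:  ^)
Step 2: in state B at pos -1, read 0 -> (B,0)->write 1,move R,goto C. Now: state=C, head=0, tape[-2..1]=0110 (head:   ^)
Step 3: in state C at pos 0, read 1 -> (C,1)->write 1,move L,goto D. Now: state=D, head=-1, tape[-2..1]=0110 (head:  ^)
Step 4: in state D at pos -1, read 1 -> (D,1)->write 0,move L,goto B. Now: state=B, head=-2, tape[-3..1]=00010 (head:  ^)

Answer: B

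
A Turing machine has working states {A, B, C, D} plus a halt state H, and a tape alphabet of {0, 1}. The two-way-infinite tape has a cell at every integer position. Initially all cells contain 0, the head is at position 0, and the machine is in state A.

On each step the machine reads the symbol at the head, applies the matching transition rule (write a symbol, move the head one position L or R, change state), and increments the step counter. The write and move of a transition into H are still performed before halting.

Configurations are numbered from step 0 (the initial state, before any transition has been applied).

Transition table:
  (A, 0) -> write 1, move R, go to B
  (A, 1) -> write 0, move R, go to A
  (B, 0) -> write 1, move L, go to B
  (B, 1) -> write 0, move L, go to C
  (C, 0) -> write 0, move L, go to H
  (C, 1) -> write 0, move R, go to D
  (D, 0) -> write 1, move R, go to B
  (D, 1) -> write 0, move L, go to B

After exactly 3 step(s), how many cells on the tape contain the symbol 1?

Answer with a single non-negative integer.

Answer: 1

Derivation:
Step 1: in state A at pos 0, read 0 -> (A,0)->write 1,move R,goto B. Now: state=B, head=1, tape[-1..2]=0100 (head:   ^)
Step 2: in state B at pos 1, read 0 -> (B,0)->write 1,move L,goto B. Now: state=B, head=0, tape[-1..2]=0110 (head:  ^)
Step 3: in state B at pos 0, read 1 -> (B,1)->write 0,move L,goto C. Now: state=C, head=-1, tape[-2..2]=00010 (head:  ^)
Cells containing 1 after step 3: {1} -> 1 cell(s)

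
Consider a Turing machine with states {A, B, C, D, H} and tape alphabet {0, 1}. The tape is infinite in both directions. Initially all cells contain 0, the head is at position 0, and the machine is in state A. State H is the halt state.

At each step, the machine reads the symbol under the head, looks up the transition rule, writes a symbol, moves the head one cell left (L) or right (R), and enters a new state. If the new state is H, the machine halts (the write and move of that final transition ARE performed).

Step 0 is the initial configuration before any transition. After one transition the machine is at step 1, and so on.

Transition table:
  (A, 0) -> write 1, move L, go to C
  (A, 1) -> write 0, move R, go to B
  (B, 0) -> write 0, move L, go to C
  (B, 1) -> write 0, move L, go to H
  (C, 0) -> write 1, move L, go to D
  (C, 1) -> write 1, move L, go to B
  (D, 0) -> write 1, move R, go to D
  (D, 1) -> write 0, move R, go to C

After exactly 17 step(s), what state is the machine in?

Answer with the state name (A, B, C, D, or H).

Answer: B

Derivation:
Step 1: in state A at pos 0, read 0 -> (A,0)->write 1,move L,goto C. Now: state=C, head=-1, tape[-2..1]=0010 (head:  ^)
Step 2: in state C at pos -1, read 0 -> (C,0)->write 1,move L,goto D. Now: state=D, head=-2, tape[-3..1]=00110 (head:  ^)
Step 3: in state D at pos -2, read 0 -> (D,0)->write 1,move R,goto D. Now: state=D, head=-1, tape[-3..1]=01110 (head:   ^)
Step 4: in state D at pos -1, read 1 -> (D,1)->write 0,move R,goto C. Now: state=C, head=0, tape[-3..1]=01010 (head:    ^)
Step 5: in state C at pos 0, read 1 -> (C,1)->write 1,move L,goto B. Now: state=B, head=-1, tape[-3..1]=01010 (head:   ^)
Step 6: in state B at pos -1, read 0 -> (B,0)->write 0,move L,goto C. Now: state=C, head=-2, tape[-3..1]=01010 (head:  ^)
Step 7: in state C at pos -2, read 1 -> (C,1)->write 1,move L,goto B. Now: state=B, head=-3, tape[-4..1]=001010 (head:  ^)
Step 8: in state B at pos -3, read 0 -> (B,0)->write 0,move L,goto C. Now: state=C, head=-4, tape[-5..1]=0001010 (head:  ^)
Step 9: in state C at pos -4, read 0 -> (C,0)->write 1,move L,goto D. Now: state=D, head=-5, tape[-6..1]=00101010 (head:  ^)
Step 10: in state D at pos -5, read 0 -> (D,0)->write 1,move R,goto D. Now: state=D, head=-4, tape[-6..1]=01101010 (head:   ^)
Step 11: in state D at pos -4, read 1 -> (D,1)->write 0,move R,goto C. Now: state=C, head=-3, tape[-6..1]=01001010 (head:    ^)
Step 12: in state C at pos -3, read 0 -> (C,0)->write 1,move L,goto D. Now: state=D, head=-4, tape[-6..1]=01011010 (head:   ^)
Step 13: in state D at pos -4, read 0 -> (D,0)->write 1,move R,goto D. Now: state=D, head=-3, tape[-6..1]=01111010 (head:    ^)
Step 14: in state D at pos -3, read 1 -> (D,1)->write 0,move R,goto C. Now: state=C, head=-2, tape[-6..1]=01101010 (head:     ^)
Step 15: in state C at pos -2, read 1 -> (C,1)->write 1,move L,goto B. Now: state=B, head=-3, tape[-6..1]=01101010 (head:    ^)
Step 16: in state B at pos -3, read 0 -> (B,0)->write 0,move L,goto C. Now: state=C, head=-4, tape[-6..1]=01101010 (head:   ^)
Step 17: in state C at pos -4, read 1 -> (C,1)->write 1,move L,goto B. Now: state=B, head=-5, tape[-6..1]=01101010 (head:  ^)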